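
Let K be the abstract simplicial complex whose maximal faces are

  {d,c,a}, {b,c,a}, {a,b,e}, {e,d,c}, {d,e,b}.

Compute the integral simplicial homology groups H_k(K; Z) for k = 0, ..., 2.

H_0 = Z,  H_1 = Z,  H_2 = 0.

We work with the vertex ordering a < b < c < d < e. The simplices of K, each written with vertices in increasing order, are:

  0-simplices (5): a, b, c, d, e
  1-simplices (10): ab, ac, ad, ae, bc, bd, be, cd, ce, de
  2-simplices (5): abc, abe, acd, bde, cde

so the chain groups are C_0 ≅ Z^5, C_1 ≅ Z^10, C_2 ≅ Z^5.

Boundary ∂_1: C_1 → C_0 maps an edge to its endpoints' difference, ∂[p,q] = q − p.
This gives a 5×10 integer matrix of rank 4; reducing to Smith normal form yields diagonal entries (1,1,1,1).

Boundary ∂_2: C_2 → C_1 sends each 2-simplex [p,q,r] to [q,r] − [p,r] + [p,q]. For instance
  ∂acd = cd − ad + ac,
  ∂cde = de − ce + cd.
As a 10×5 matrix over Z this has rank 5, with invariant factors (1,1,1,1,1).

From H_k ≅ ker(∂_k) / im(∂_{k+1}) we obtain:

  H_0: rank C_0 − rank ∂_1 = 5 − 4 = 1, and the invariant factors of ∂_1 are all 1, so H_0 = Z.
  H_1: rank ker ∂_1 − rank ∂_2 = (10 − 4) − 5 = 1, and the invariant factors of ∂_2 are all 1, so H_1 = Z.
  H_2: rank ker ∂_2 − rank ∂_3 = (5 − 5) − 0 = 0, and there is no ∂_3, so H_2 = 0.

As a check, the Euler characteristic is 5 − 10 + 5 = 0, which agrees with 1 − 1 + 0 = 0.
(K is a triangulation of the Möbius band.)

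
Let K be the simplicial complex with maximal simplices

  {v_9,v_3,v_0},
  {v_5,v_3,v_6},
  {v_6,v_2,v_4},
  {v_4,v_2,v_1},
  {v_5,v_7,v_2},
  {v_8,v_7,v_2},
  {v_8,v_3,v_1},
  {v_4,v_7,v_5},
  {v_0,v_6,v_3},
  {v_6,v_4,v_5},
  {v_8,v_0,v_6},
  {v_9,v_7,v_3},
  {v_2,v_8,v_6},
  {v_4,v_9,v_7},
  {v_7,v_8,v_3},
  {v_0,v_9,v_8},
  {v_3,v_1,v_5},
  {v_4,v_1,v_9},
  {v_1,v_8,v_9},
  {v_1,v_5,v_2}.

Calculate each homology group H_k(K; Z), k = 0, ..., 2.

Order the vertices as v_0 < v_1 < v_2 < v_3 < v_4 < v_5 < v_6 < v_7 < v_8 < v_9. Listing each simplex with vertices in this order, K has dimension 2 with simplices:

  0-simplices (10): [v_0], [v_1], [v_2], [v_3], [v_4], [v_5], [v_6], [v_7], [v_8], [v_9]
  1-simplices (30): (30 of them)
  2-simplices (20): (20 of them)

giving chain groups C_0 ≅ Z^10, C_1 ≅ Z^30, C_2 ≅ Z^20.

Boundary ∂_1: C_1 → C_0 sends each edge [p,q] (with p < q) to q − p. For instance
  ∂[v_4,v_5] = [v_5] − [v_4].
As a 10×30 matrix over Z this has rank 9, with invariant factors (1,1,1,1,1,1,1,1,1).

∂_2: C_2 → C_1 sends each 2-simplex [p,q,r] to [q,r] − [p,r] + [p,q]. For instance
  ∂[v_2,v_5,v_7] = [v_5,v_7] − [v_2,v_7] + [v_2,v_5],
  ∂[v_0,v_8,v_9] = [v_8,v_9] − [v_0,v_9] + [v_0,v_8].
The resulting 30×20 matrix has rank 20, and its Smith normal form has invariant factors (1,1,1,1,1,1,1,1,1,1,1,1,1,1,1,1,1,1,1,2).

Reading off H_k = ker ∂_k / im ∂_{k+1}:

  H_0: rank C_0 − rank ∂_1 = 10 − 9 = 1, and the invariant factors of ∂_1 are all 1, so H_0 ≅ Z.
  H_1: rank ker ∂_1 − rank ∂_2 = (30 − 9) − 20 = 1, and ∂_2 has invariant factor 2 > 1, so H_1 ≅ Z × Z/2.
  H_2: rank ker ∂_2 − rank ∂_3 = (20 − 20) − 0 = 0, and there is no ∂_3, so H_2 ≅ 0.

As a check, the Euler characteristic is 10 − 30 + 20 = 0, which agrees with 1 − 1 + 0 = 0.

H_0 ≅ Z,  H_1 ≅ Z × Z/2,  H_2 = 0.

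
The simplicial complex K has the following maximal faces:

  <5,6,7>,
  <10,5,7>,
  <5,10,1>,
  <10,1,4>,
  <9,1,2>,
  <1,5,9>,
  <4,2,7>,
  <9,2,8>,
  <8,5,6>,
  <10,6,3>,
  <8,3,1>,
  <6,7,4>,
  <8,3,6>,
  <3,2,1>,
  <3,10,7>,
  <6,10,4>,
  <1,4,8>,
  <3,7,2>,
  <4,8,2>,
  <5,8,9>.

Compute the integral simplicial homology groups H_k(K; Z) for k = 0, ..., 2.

Order the vertices as 1 < 2 < 3 < 4 < 5 < 6 < 7 < 8 < 9 < 10. Listing each simplex with vertices in this order, K has dimension 2 with simplices:

  0-simplices (10): [1], [2], [3], [4], [5], [6], [7], [8], [9], [10]
  1-simplices (30): (30 of them)
  2-simplices (20): (20 of them)

Hence C_0 ≅ Z^10, C_1 ≅ Z^30, C_2 ≅ Z^20.

Boundary ∂_1: C_1 → C_0 is given by ∂[p,q] = [q] − [p].
As a 10×30 matrix over Z this has rank 9, with invariant factors (1,1,1,1,1,1,1,1,1).

The boundary map ∂_2: C_2 → C_1 acts by ∂[p,q,r] = [q,r] − [p,r] + [p,q]. For instance
  ∂[4,6,10] = [6,10] − [4,10] + [4,6],
  ∂[1,4,8] = [4,8] − [1,8] + [1,4].
The 30×20 boundary matrix has rank 20 and Smith normal form diag(1,1,1,1,1,1,1,1,1,1,1,1,1,1,1,1,1,1,1,2).

Reading off H_k = ker ∂_k / im ∂_{k+1}:

  H_0: rank C_0 − rank ∂_1 = 10 − 9 = 1, and the invariant factors of ∂_1 are all 1, so H_0 = Z.
  H_1: rank ker ∂_1 − rank ∂_2 = (30 − 9) − 20 = 1, and ∂_2 has invariant factor 2 > 1, so H_1 = Z ⊕ Z/2Z.
  H_2: rank ker ∂_2 − rank ∂_3 = (20 − 20) − 0 = 0, and there is no ∂_3, so H_2 = 0.

As a check, the Euler characteristic is 10 − 30 + 20 = 0, which agrees with 1 − 1 + 0 = 0.
(K is a triangulation of the Klein bottle.)

H_0 ≅ Z,  H_1 ≅ Z ⊕ Z/2Z,  H_2 = 0.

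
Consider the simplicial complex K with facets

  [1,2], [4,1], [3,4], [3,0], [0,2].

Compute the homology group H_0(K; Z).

Order the vertices as 0 < 1 < 2 < 3 < 4. Listing each simplex with vertices in this order, K has dimension 1 with simplices:

  0-simplices (5): [0], [1], [2], [3], [4]
  1-simplices (5): [0,2], [0,3], [1,2], [1,4], [3,4]

giving chain groups C_0 ≅ Z^5, C_1 ≅ Z^5.

∂_1: C_1 → C_0 sends each edge [p,q] (with p < q) to q − p. For instance
  ∂[1,4] = [4] − [1].
The resulting 5×5 matrix has rank 4, and its Smith normal form has invariant factors (1,1,1,1).

Reading off H_k = ker ∂_k / im ∂_{k+1}:

  H_0: rank C_0 − rank ∂_1 = 5 − 4 = 1, and the invariant factors of ∂_1 are all 1, so H_0 ≅ Z.

H_0 ≅ Z.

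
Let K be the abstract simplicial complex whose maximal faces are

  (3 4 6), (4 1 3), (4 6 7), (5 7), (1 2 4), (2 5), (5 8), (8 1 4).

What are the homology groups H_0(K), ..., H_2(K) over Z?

H_0 = Z,  H_1 = Z^2,  H_2 = 0.

K has 8 vertices, 14 edges, 5 triangles.
rank ∂_0 = 0, rank ∂_1 = 7 ⇒ b_0 = 8 − 0 − 7 = 1; all invariant factors of ∂_1 are 1 so no torsion. So H_0 ≅ Z.
rank ∂_1 = 7, rank ∂_2 = 5 ⇒ b_1 = 14 − 7 − 5 = 2; all invariant factors of ∂_2 are 1 so no torsion. So H_1 ≅ Z^2.
rank ∂_2 = 5, rank ∂_3 = 0 ⇒ b_2 = 5 − 5 − 0 = 0. So H_2 ≅ 0.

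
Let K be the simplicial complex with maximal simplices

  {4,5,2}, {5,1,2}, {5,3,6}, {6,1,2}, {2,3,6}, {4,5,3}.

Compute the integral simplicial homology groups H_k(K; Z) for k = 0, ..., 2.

Fix the vertex order 1 < 2 < 3 < 4 < 5 < 6 and write every simplex with vertices in increasing order. Then dim K = 2 and the simplices of K are:

  0-simplices (6): [1], [2], [3], [4], [5], [6]
  1-simplices (12): [1,2], [1,5], [1,6], [2,3], [2,4], [2,5], [2,6], [3,4], [3,5], [3,6], [4,5], [5,6]
  2-simplices (6): [1,2,5], [1,2,6], [2,3,6], [2,4,5], [3,4,5], [3,5,6]

giving chain groups C_0 ≅ Z^6, C_1 ≅ Z^12, C_2 ≅ Z^6.

∂_1: C_1 → C_0 maps an edge to its endpoints' difference, ∂[p,q] = q − p. For instance
  ∂[1,2] = [2] − [1].
The resulting 6×12 matrix has rank 5, and its Smith normal form has invariant factors (1,1,1,1,1).

The boundary map ∂_2: C_2 → C_1 sends each 2-simplex [p,q,r] to [q,r] − [p,r] + [p,q]. For instance
  ∂[1,2,5] = [2,5] − [1,5] + [1,2],
  ∂[3,4,5] = [4,5] − [3,5] + [3,4].
The 12×6 boundary matrix has rank 6 and Smith normal form diag(1,1,1,1,1,1).

Reading off H_k = ker ∂_k / im ∂_{k+1}:

  H_0: rank C_0 − rank ∂_1 = 6 − 5 = 1, and the invariant factors of ∂_1 are all 1, so H_0 ≅ Z.
  H_1: rank ker ∂_1 − rank ∂_2 = (12 − 5) − 6 = 1, and the invariant factors of ∂_2 are all 1, so H_1 ≅ Z.
  H_2: rank ker ∂_2 − rank ∂_3 = (6 − 6) − 0 = 0, and there is no ∂_3, so H_2 ≅ 0.

As a check, the Euler characteristic is 6 − 12 + 6 = 0, which agrees with 1 − 1 + 0 = 0.
(K is a triangulation of the cylinder S^1 x I.)

H_0 = Z,  H_1 = Z,  H_2 = 0.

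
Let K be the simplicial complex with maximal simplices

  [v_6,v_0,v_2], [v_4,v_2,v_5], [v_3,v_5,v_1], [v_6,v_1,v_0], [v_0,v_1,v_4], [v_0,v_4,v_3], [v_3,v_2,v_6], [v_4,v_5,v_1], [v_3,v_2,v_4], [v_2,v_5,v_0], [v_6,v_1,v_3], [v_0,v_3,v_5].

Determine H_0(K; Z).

H_0 = Z.

K has 7 vertices, 18 edges, 12 triangles.
rank ∂_0 = 0, rank ∂_1 = 6 ⇒ b_0 = 7 − 0 − 6 = 1; all invariant factors of ∂_1 are 1 so no torsion. So H_0 ≅ Z.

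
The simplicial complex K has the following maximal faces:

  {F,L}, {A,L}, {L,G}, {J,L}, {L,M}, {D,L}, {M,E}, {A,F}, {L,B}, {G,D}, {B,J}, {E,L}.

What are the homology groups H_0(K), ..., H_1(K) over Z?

Take the total order A < B < D < E < F < G < J < L < M on the vertex set. Then K (dimension 1) consists of the simplices:

  0-simplices (9): A, B, D, E, F, G, J, L, M
  1-simplices (12): AF, AL, BJ, BL, DG, DL, EL, EM, FL, GL, JL, LM

Hence C_0 ≅ Z^9, C_1 ≅ Z^12.

The boundary map ∂_1: C_1 → C_0 maps an edge to its endpoints' difference, ∂[p,q] = q − p.
As a 9×12 matrix over Z this has rank 8, with invariant factors (1,1,1,1,1,1,1,1).

From H_k ≅ ker(∂_k) / im(∂_{k+1}) we obtain:

  H_0: rank C_0 − rank ∂_1 = 9 − 8 = 1, and the invariant factors of ∂_1 are all 1, so H_0 ≅ Z.
  H_1: rank ker ∂_1 − rank ∂_2 = (12 − 8) − 0 = 4, and there is no ∂_2, so H_1 ≅ Z^4.

H_0 ≅ Z,  H_1 ≅ Z^4.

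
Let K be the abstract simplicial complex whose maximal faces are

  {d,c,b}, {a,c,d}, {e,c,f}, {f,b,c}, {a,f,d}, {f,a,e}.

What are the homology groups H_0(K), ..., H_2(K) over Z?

H_0 = Z,  H_1 = Z,  H_2 = 0.

Fix the vertex order a < b < c < d < e < f and write every simplex with vertices in increasing order. Then dim K = 2 and the simplices of K are:

  0-simplices (6): a, b, c, d, e, f
  1-simplices (12): ac, ad, ae, af, bc, bd, bf, cd, ce, cf, df, ef
  2-simplices (6): acd, adf, aef, bcd, bcf, cef

giving chain groups C_0 ≅ Z^6, C_1 ≅ Z^12, C_2 ≅ Z^6.

The boundary map ∂_1: C_1 → C_0 is given by ∂[p,q] = [q] − [p]. For instance
  ∂cf = f − c.
This gives a 6×12 integer matrix of rank 5; reducing to Smith normal form yields diagonal entries (1,1,1,1,1).

∂_2: C_2 → C_1 acts by ∂[p,q,r] = [q,r] − [p,r] + [p,q]. For instance
  ∂bcd = cd − bd + bc,
  ∂bcf = cf − bf + bc.
The 12×6 boundary matrix has rank 6 and Smith normal form diag(1,1,1,1,1,1).

Reading off H_k = ker ∂_k / im ∂_{k+1}:

  H_0: rank C_0 − rank ∂_1 = 6 − 5 = 1, and the invariant factors of ∂_1 are all 1, so H_0 = Z.
  H_1: rank ker ∂_1 − rank ∂_2 = (12 − 5) − 6 = 1, and the invariant factors of ∂_2 are all 1, so H_1 = Z.
  H_2: rank ker ∂_2 − rank ∂_3 = (6 − 6) − 0 = 0, and there is no ∂_3, so H_2 = 0.

As a check, the Euler characteristic is 6 − 12 + 6 = 0, which agrees with 1 − 1 + 0 = 0.
(K is a triangulation of the cylinder S^1 x I.)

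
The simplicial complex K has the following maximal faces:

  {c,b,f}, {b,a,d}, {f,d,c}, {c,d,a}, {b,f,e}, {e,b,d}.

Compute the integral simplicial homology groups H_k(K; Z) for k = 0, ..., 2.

Order the vertices as a < b < c < d < e < f. Listing each simplex with vertices in this order, K has dimension 2 with simplices:

  0-simplices (6): a, b, c, d, e, f
  1-simplices (12): ab, ac, ad, bc, bd, be, bf, cd, cf, de, df, ef
  2-simplices (6): abd, acd, bcf, bde, bef, cdf

giving chain groups C_0 ≅ Z^6, C_1 ≅ Z^12, C_2 ≅ Z^6.

Boundary ∂_1: C_1 → C_0 sends each edge [p,q] (with p < q) to q − p.
The resulting 6×12 matrix has rank 5, and its Smith normal form has invariant factors (1,1,1,1,1).

The boundary map ∂_2: C_2 → C_1 maps a triangle to the signed sum of its edges. For instance
  ∂bef = ef − bf + be,
  ∂bde = de − be + bd.
This gives a 12×6 integer matrix of rank 6; reducing to Smith normal form yields diagonal entries (1,1,1,1,1,1).

Reading off H_k = ker ∂_k / im ∂_{k+1}:

  H_0: rank C_0 − rank ∂_1 = 6 − 5 = 1, and the invariant factors of ∂_1 are all 1, so H_0 ≅ Z.
  H_1: rank ker ∂_1 − rank ∂_2 = (12 − 5) − 6 = 1, and the invariant factors of ∂_2 are all 1, so H_1 ≅ Z.
  H_2: rank ker ∂_2 − rank ∂_3 = (6 − 6) − 0 = 0, and there is no ∂_3, so H_2 ≅ 0.

As a check, the Euler characteristic is 6 − 12 + 6 = 0, which agrees with 1 − 1 + 0 = 0.
(K is a triangulation of the cylinder S^1 x I.)

H_0 ≅ Z,  H_1 ≅ Z,  H_2 = 0.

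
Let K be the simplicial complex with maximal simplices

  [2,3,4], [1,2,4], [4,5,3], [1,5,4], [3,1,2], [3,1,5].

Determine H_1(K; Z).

Fix the vertex order 1 < 2 < 3 < 4 < 5 and write every simplex with vertices in increasing order. Then dim K = 2 and the simplices of K are:

  0-simplices (5): [1], [2], [3], [4], [5]
  1-simplices (9): [1,2], [1,3], [1,4], [1,5], [2,3], [2,4], [3,4], [3,5], [4,5]
  2-simplices (6): [1,2,3], [1,2,4], [1,3,5], [1,4,5], [2,3,4], [3,4,5]

Hence C_0 ≅ Z^5, C_1 ≅ Z^9, C_2 ≅ Z^6.

∂_1: C_1 → C_0 is given by ∂[p,q] = [q] − [p]. For instance
  ∂[2,3] = [3] − [2].
As a 5×9 matrix over Z this has rank 4, with invariant factors (1,1,1,1).

The boundary map ∂_2: C_2 → C_1 maps a triangle to the signed sum of its edges. For instance
  ∂[1,2,4] = [2,4] − [1,4] + [1,2],
  ∂[2,3,4] = [3,4] − [2,4] + [2,3].
The resulting 9×6 matrix has rank 5, and its Smith normal form has invariant factors (1,1,1,1,1).

Reading off H_k = ker ∂_k / im ∂_{k+1}:

  H_1: rank ker ∂_1 − rank ∂_2 = (9 − 4) − 5 = 0, and the invariant factors of ∂_2 are all 1, so H_1 ≅ 0.

H_1 ≅ 0.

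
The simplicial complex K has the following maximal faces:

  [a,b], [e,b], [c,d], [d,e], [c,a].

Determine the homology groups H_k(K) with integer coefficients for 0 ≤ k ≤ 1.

We work with the vertex ordering a < b < c < d < e. The simplices of K, each written with vertices in increasing order, are:

  0-simplices (5): a, b, c, d, e
  1-simplices (5): ab, ac, be, cd, de

Hence C_0 ≅ Z^5, C_1 ≅ Z^5.

Boundary ∂_1: C_1 → C_0 maps an edge to its endpoints' difference, ∂[p,q] = q − p.
The 5×5 boundary matrix has rank 4 and Smith normal form diag(1,1,1,1).

Computing H_k = (kernel of ∂_k) / (image of ∂_{k+1}):

  H_0: rank C_0 − rank ∂_1 = 5 − 4 = 1, and the invariant factors of ∂_1 are all 1, so H_0 = Z.
  H_1: rank ker ∂_1 − rank ∂_2 = (5 − 4) − 0 = 1, and there is no ∂_2, so H_1 = Z.

H_0 ≅ Z,  H_1 ≅ Z.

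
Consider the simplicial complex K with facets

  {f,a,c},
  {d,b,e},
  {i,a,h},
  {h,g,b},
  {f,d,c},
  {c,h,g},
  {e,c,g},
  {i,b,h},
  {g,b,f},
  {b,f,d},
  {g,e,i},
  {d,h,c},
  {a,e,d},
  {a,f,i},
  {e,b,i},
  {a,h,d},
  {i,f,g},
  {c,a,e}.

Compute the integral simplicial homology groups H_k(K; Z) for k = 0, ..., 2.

Order the vertices as a < b < c < d < e < f < g < h < i. Listing each simplex with vertices in this order, K has dimension 2 with simplices:

  0-simplices (9): a, b, c, d, e, f, g, h, i
  1-simplices (27): ac, ad, ae, af, ah, ai, bd, be, bf, bg, bh, bi, cd, ce, cf, cg, ch, de, df, dh, eg, ei, fg, fi, gh, gi, hi
  2-simplices (18): ace, acf, ade, adh, afi, ahi, bde, bdf, bei, bfg, bgh, bhi, cdf, cdh, ceg, cgh, egi, fgi

so the chain groups are C_0 ≅ Z^9, C_1 ≅ Z^27, C_2 ≅ Z^18.

∂_1: C_1 → C_0 is given by ∂[p,q] = [q] − [p]. For instance
  ∂fg = g − f.
This gives a 9×27 integer matrix of rank 8; reducing to Smith normal form yields diagonal entries (1,1,1,1,1,1,1,1).

Boundary ∂_2: C_2 → C_1 maps a triangle to the signed sum of its edges. For instance
  ∂adh = dh − ah + ad,
  ∂ahi = hi − ai + ah.
The resulting 27×18 matrix has rank 18, and its Smith normal form has invariant factors (1,1,1,1,1,1,1,1,1,1,1,1,1,1,1,1,1,2).

From H_k ≅ ker(∂_k) / im(∂_{k+1}) we obtain:

  H_0: rank C_0 − rank ∂_1 = 9 − 8 = 1, and the invariant factors of ∂_1 are all 1, so H_0 ≅ Z.
  H_1: rank ker ∂_1 − rank ∂_2 = (27 − 8) − 18 = 1, and ∂_2 has invariant factor 2 > 1, so H_1 ≅ Z × Z/2.
  H_2: rank ker ∂_2 − rank ∂_3 = (18 − 18) − 0 = 0, and there is no ∂_3, so H_2 ≅ 0.

As a check, the Euler characteristic is 9 − 27 + 18 = 0, which agrees with 1 − 1 + 0 = 0.

H_0 = Z,  H_1 = Z × Z/2,  H_2 = 0.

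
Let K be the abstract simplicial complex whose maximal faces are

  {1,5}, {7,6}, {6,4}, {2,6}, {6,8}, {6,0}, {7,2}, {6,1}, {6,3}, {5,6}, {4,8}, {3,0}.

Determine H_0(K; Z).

H_0 ≅ Z.

Fix the vertex order 0 < 1 < 2 < 3 < 4 < 5 < 6 < 7 < 8 and write every simplex with vertices in increasing order. Then dim K = 1 and the simplices of K are:

  0-simplices (9): [0], [1], [2], [3], [4], [5], [6], [7], [8]
  1-simplices (12): [0,3], [0,6], [1,5], [1,6], [2,6], [2,7], [3,6], [4,6], [4,8], [5,6], [6,7], [6,8]

giving chain groups C_0 ≅ Z^9, C_1 ≅ Z^12.

Boundary ∂_1: C_1 → C_0 sends each edge [p,q] (with p < q) to q − p. For instance
  ∂[3,6] = [6] − [3].
This gives a 9×12 integer matrix of rank 8; reducing to Smith normal form yields diagonal entries (1,1,1,1,1,1,1,1).

Reading off H_k = ker ∂_k / im ∂_{k+1}:

  H_0: rank C_0 − rank ∂_1 = 9 − 8 = 1, and the invariant factors of ∂_1 are all 1, so H_0 ≅ Z.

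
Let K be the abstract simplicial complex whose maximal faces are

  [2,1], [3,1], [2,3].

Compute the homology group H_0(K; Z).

H_0 ≅ Z.

We work with the vertex ordering 1 < 2 < 3. The simplices of K, each written with vertices in increasing order, are:

  0-simplices (3): [1], [2], [3]
  1-simplices (3): [1,2], [1,3], [2,3]

giving chain groups C_0 ≅ Z^3, C_1 ≅ Z^3.

∂_1: C_1 → C_0 is given by ∂[p,q] = [q] − [p]. For instance
  ∂[1,2] = [2] − [1].
The resulting 3×3 matrix has rank 2, and its Smith normal form has invariant factors (1,1).

Now H_k = ker ∂_k / im ∂_{k+1}, so:

  H_0: rank C_0 − rank ∂_1 = 3 − 2 = 1, and the invariant factors of ∂_1 are all 1, so H_0 ≅ Z.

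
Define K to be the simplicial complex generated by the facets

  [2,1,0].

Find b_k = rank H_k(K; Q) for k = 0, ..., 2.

b_0 = 1, b_1 = 0, b_2 = 0.

Take the total order 0 < 1 < 2 on the vertex set. Then K (dimension 2) consists of the simplices:

  0-simplices (3): [0], [1], [2]
  1-simplices (3): [0,1], [0,2], [1,2]
  2-simplices (1): [0,1,2]

Hence C_0 ≅ Z^3, C_1 ≅ Z^3, C_2 ≅ Z^1.

∂_1: C_1 → C_0 sends each edge [p,q] (with p < q) to q − p.
As a 3×3 matrix over Z this has rank 2, with invariant factors (1,1).

Boundary ∂_2: C_2 → C_1 maps a triangle to the signed sum of its edges. For instance
  ∂[0,1,2] = [1,2] − [0,2] + [0,1].
The resulting 3×1 matrix has rank 1, and its Smith normal form has invariant factors (1).

Now H_k = ker ∂_k / im ∂_{k+1}, so:

  H_0: rank C_0 − rank ∂_1 = 3 − 2 = 1, and the invariant factors of ∂_1 are all 1, so H_0 = Z.
  H_1: rank ker ∂_1 − rank ∂_2 = (3 − 2) − 1 = 0, and the invariant factors of ∂_2 are all 1, so H_1 = 0.
  H_2: rank ker ∂_2 − rank ∂_3 = (1 − 1) − 0 = 0, and there is no ∂_3, so H_2 = 0.

As a check, the Euler characteristic is 3 − 3 + 1 = 1, which agrees with 1 − 0 + 0 = 1.

Hence the Betti numbers are b_0 = 1, b_1 = 0, b_2 = 0.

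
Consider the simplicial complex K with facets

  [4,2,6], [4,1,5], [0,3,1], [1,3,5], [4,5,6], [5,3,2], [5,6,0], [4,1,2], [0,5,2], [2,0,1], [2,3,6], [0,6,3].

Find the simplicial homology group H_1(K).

K has 7 vertices, 18 edges, 12 triangles.
rank ∂_1 = 6, rank ∂_2 = 12 ⇒ b_1 = 18 − 6 − 12 = 0; ∂_2 has invariant factor(s) [2] giving torsion. So H_1 = Z_2.

H_1 ≅ Z_2.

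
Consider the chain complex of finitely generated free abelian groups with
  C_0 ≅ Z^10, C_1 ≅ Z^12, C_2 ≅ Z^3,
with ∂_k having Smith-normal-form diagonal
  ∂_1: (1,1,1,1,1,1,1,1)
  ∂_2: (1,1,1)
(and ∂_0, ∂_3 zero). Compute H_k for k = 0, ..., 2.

H_0 ≅ Z^2,  H_1 ≅ Z,  H_2 = 0.

H_0: b_0 = 10 − 0 − 8 = 2; torsion from ∂_1 factors > 1: none. So H_0 ≅ Z^2.
H_1: b_1 = 12 − 8 − 3 = 1; torsion from ∂_2 factors > 1: none. So H_1 ≅ Z.
H_2: b_2 = 3 − 3 − 0 = 0; torsion from ∂_3 factors > 1: none. So H_2 ≅ 0.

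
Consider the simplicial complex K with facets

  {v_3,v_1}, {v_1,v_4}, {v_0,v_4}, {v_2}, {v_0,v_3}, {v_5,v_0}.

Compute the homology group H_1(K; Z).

K has 6 vertices, 5 edges.
rank ∂_1 = 4, rank ∂_2 = 0 ⇒ b_1 = 5 − 4 − 0 = 1. So H_1 = Z.

H_1 = Z.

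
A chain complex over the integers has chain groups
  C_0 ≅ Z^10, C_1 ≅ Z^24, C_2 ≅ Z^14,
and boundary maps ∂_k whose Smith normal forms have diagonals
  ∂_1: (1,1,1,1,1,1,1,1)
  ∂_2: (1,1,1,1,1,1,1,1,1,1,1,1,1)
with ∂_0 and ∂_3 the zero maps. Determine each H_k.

H_0 = Z^2,  H_1 = Z^3,  H_2 = Z.

H_0: b_0 = 10 − 0 − 8 = 2; torsion from ∂_1 factors > 1: none. So H_0 = Z^2.
H_1: b_1 = 24 − 8 − 13 = 3; torsion from ∂_2 factors > 1: none. So H_1 = Z^3.
H_2: b_2 = 14 − 13 − 0 = 1; torsion from ∂_3 factors > 1: none. So H_2 = Z.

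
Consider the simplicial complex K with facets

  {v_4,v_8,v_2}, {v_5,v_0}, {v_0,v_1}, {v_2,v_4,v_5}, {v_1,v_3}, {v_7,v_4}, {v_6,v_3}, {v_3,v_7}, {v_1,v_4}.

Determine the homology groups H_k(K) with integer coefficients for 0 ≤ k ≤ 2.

We work with the vertex ordering v_0 < v_1 < v_2 < v_3 < v_4 < v_5 < v_6 < v_7 < v_8. The simplices of K, each written with vertices in increasing order, are:

  0-simplices (9): [v_0], [v_1], [v_2], [v_3], [v_4], [v_5], [v_6], [v_7], [v_8]
  1-simplices (12): [v_0,v_1], [v_0,v_5], [v_1,v_3], [v_1,v_4], [v_2,v_4], [v_2,v_5], [v_2,v_8], [v_3,v_6], [v_3,v_7], [v_4,v_5], [v_4,v_7], [v_4,v_8]
  2-simplices (2): [v_2,v_4,v_5], [v_2,v_4,v_8]

Hence C_0 ≅ Z^9, C_1 ≅ Z^12, C_2 ≅ Z^2.

The boundary map ∂_1: C_1 → C_0 sends each edge [p,q] (with p < q) to q − p. For instance
  ∂[v_2,v_5] = [v_5] − [v_2].
The 9×12 boundary matrix has rank 8 and Smith normal form diag(1,1,1,1,1,1,1,1).

∂_2: C_2 → C_1 sends each 2-simplex [p,q,r] to [q,r] − [p,r] + [p,q]. For instance
  ∂[v_2,v_4,v_8] = [v_4,v_8] − [v_2,v_8] + [v_2,v_4],
  ∂[v_2,v_4,v_5] = [v_4,v_5] − [v_2,v_5] + [v_2,v_4].
As a 12×2 matrix over Z this has rank 2, with invariant factors (1,1).

Now H_k = ker ∂_k / im ∂_{k+1}, so:

  H_0: rank C_0 − rank ∂_1 = 9 − 8 = 1, and the invariant factors of ∂_1 are all 1, so H_0 = Z.
  H_1: rank ker ∂_1 − rank ∂_2 = (12 − 8) − 2 = 2, and the invariant factors of ∂_2 are all 1, so H_1 = Z^2.
  H_2: rank ker ∂_2 − rank ∂_3 = (2 − 2) − 0 = 0, and there is no ∂_3, so H_2 = 0.

H_0 ≅ Z,  H_1 ≅ Z^2,  H_2 = 0.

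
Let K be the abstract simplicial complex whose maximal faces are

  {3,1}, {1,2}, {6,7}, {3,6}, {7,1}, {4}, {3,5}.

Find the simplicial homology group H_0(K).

We work with the vertex ordering 1 < 2 < 3 < 4 < 5 < 6 < 7. The simplices of K, each written with vertices in increasing order, are:

  0-simplices (7): [1], [2], [3], [4], [5], [6], [7]
  1-simplices (6): [1,2], [1,3], [1,7], [3,5], [3,6], [6,7]

Hence C_0 ≅ Z^7, C_1 ≅ Z^6.

∂_1: C_1 → C_0 maps an edge to its endpoints' difference, ∂[p,q] = q − p. For instance
  ∂[1,3] = [3] − [1].
As a 7×6 matrix over Z this has rank 5, with invariant factors (1,1,1,1,1).

Computing H_k = (kernel of ∂_k) / (image of ∂_{k+1}):

  H_0: rank C_0 − rank ∂_1 = 7 − 5 = 2, and the invariant factors of ∂_1 are all 1, so H_0 = Z^2.

H_0 ≅ Z^2.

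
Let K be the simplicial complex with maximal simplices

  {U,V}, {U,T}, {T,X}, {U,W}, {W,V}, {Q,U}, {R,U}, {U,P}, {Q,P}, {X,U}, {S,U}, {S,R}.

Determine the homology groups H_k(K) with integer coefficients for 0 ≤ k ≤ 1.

H_0 = Z,  H_1 = Z^4.

We work with the vertex ordering P < Q < R < S < T < U < V < W < X. The simplices of K, each written with vertices in increasing order, are:

  0-simplices (9): P, Q, R, S, T, U, V, W, X
  1-simplices (12): PQ, PU, QU, RS, RU, SU, TU, TX, UV, UW, UX, VW

Hence C_0 ≅ Z^9, C_1 ≅ Z^12.

The boundary map ∂_1: C_1 → C_0 sends each edge [p,q] (with p < q) to q − p. For instance
  ∂RS = S − R.
This gives a 9×12 integer matrix of rank 8; reducing to Smith normal form yields diagonal entries (1,1,1,1,1,1,1,1).

Computing H_k = (kernel of ∂_k) / (image of ∂_{k+1}):

  H_0: rank C_0 − rank ∂_1 = 9 − 8 = 1, and the invariant factors of ∂_1 are all 1, so H_0 = Z.
  H_1: rank ker ∂_1 − rank ∂_2 = (12 − 8) − 0 = 4, and there is no ∂_2, so H_1 = Z^4.

(K is a triangulation of a wedge of 4 circles.)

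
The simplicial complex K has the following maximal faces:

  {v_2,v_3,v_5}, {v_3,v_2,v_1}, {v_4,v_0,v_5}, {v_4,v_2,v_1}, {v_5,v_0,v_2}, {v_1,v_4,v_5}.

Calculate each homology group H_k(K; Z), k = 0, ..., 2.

H_0 ≅ Z,  H_1 ≅ Z,  H_2 = 0.

Order the vertices as v_0 < v_1 < v_2 < v_3 < v_4 < v_5. Listing each simplex with vertices in this order, K has dimension 2 with simplices:

  0-simplices (6): [v_0], [v_1], [v_2], [v_3], [v_4], [v_5]
  1-simplices (12): [v_0,v_2], [v_0,v_4], [v_0,v_5], [v_1,v_2], [v_1,v_3], [v_1,v_4], [v_1,v_5], [v_2,v_3], [v_2,v_4], [v_2,v_5], [v_3,v_5], [v_4,v_5]
  2-simplices (6): [v_0,v_2,v_5], [v_0,v_4,v_5], [v_1,v_2,v_3], [v_1,v_2,v_4], [v_1,v_4,v_5], [v_2,v_3,v_5]

so the chain groups are C_0 ≅ Z^6, C_1 ≅ Z^12, C_2 ≅ Z^6.

Boundary ∂_1: C_1 → C_0 is given by ∂[p,q] = [q] − [p]. For instance
  ∂[v_2,v_4] = [v_4] − [v_2].
This gives a 6×12 integer matrix of rank 5; reducing to Smith normal form yields diagonal entries (1,1,1,1,1).

The boundary map ∂_2: C_2 → C_1 sends each 2-simplex [p,q,r] to [q,r] − [p,r] + [p,q]. For instance
  ∂[v_1,v_2,v_4] = [v_2,v_4] − [v_1,v_4] + [v_1,v_2],
  ∂[v_1,v_2,v_3] = [v_2,v_3] − [v_1,v_3] + [v_1,v_2].
As a 12×6 matrix over Z this has rank 6, with invariant factors (1,1,1,1,1,1).

From H_k ≅ ker(∂_k) / im(∂_{k+1}) we obtain:

  H_0: rank C_0 − rank ∂_1 = 6 − 5 = 1, and the invariant factors of ∂_1 are all 1, so H_0 = Z.
  H_1: rank ker ∂_1 − rank ∂_2 = (12 − 5) − 6 = 1, and the invariant factors of ∂_2 are all 1, so H_1 = Z.
  H_2: rank ker ∂_2 − rank ∂_3 = (6 − 6) − 0 = 0, and there is no ∂_3, so H_2 = 0.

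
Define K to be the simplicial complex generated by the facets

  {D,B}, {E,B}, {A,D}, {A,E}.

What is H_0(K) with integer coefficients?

H_0 ≅ Z.

Order the vertices as A < B < D < E. Listing each simplex with vertices in this order, K has dimension 1 with simplices:

  0-simplices (4): A, B, D, E
  1-simplices (4): AD, AE, BD, BE

giving chain groups C_0 ≅ Z^4, C_1 ≅ Z^4.

Boundary ∂_1: C_1 → C_0 is given by ∂[p,q] = [q] − [p]. For instance
  ∂AD = D − A.
The 4×4 boundary matrix has rank 3 and Smith normal form diag(1,1,1).

From H_k ≅ ker(∂_k) / im(∂_{k+1}) we obtain:

  H_0: rank C_0 − rank ∂_1 = 4 − 3 = 1, and the invariant factors of ∂_1 are all 1, so H_0 = Z.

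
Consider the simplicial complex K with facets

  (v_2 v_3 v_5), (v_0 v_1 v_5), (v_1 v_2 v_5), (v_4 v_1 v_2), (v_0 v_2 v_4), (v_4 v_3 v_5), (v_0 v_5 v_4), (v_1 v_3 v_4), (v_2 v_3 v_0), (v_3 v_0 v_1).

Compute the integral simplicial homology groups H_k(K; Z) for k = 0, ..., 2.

H_0 = Z,  H_1 = Z_2,  H_2 = 0.

K has 6 vertices, 15 edges, 10 triangles.
rank ∂_0 = 0, rank ∂_1 = 5 ⇒ b_0 = 6 − 0 − 5 = 1; all invariant factors of ∂_1 are 1 so no torsion. So H_0 ≅ Z.
rank ∂_1 = 5, rank ∂_2 = 10 ⇒ b_1 = 15 − 5 − 10 = 0; ∂_2 has invariant factor(s) [2] giving torsion. So H_1 ≅ Z_2.
rank ∂_2 = 10, rank ∂_3 = 0 ⇒ b_2 = 10 − 10 − 0 = 0. So H_2 ≅ 0.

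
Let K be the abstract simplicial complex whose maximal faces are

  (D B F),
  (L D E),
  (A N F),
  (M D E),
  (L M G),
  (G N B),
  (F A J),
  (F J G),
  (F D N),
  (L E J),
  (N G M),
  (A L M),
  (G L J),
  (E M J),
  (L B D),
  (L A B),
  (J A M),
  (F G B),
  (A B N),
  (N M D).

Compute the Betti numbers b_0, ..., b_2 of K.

We work with the vertex ordering A < B < D < E < F < G < J < L < M < N. The simplices of K, each written with vertices in increasing order, are:

  0-simplices (10): A, B, D, E, F, G, J, L, M, N
  1-simplices (30): AB, AF, AJ, AL, AM, AN, BD, BF, BG, BL, BN, DE, DF, DL, DM, DN, EJ, EL, EM, FG, FJ, FN, GJ, GL, GM, GN, JL, JM, LM, MN
  2-simplices (20): ABL, ABN, AFJ, AFN, AJM, ALM, BDF, BDL, BFG, BGN, DEL, DEM, DFN, DMN, EJL, EJM, FGJ, GJL, GLM, GMN

so the chain groups are C_0 ≅ Z^10, C_1 ≅ Z^30, C_2 ≅ Z^20.

∂_1: C_1 → C_0 is given by ∂[p,q] = [q] − [p]. For instance
  ∂JL = L − J.
As a 10×30 matrix over Z this has rank 9, with invariant factors (1,1,1,1,1,1,1,1,1).

Boundary ∂_2: C_2 → C_1 maps a triangle to the signed sum of its edges. For instance
  ∂EJM = JM − EM + EJ,
  ∂ALM = LM − AM + AL.
As a 30×20 matrix over Z this has rank 20, with invariant factors (1,1,1,1,1,1,1,1,1,1,1,1,1,1,1,1,1,1,1,2).

Now H_k = ker ∂_k / im ∂_{k+1}, so:

  H_0: rank C_0 − rank ∂_1 = 10 − 9 = 1, and the invariant factors of ∂_1 are all 1, so H_0 = Z.
  H_1: rank ker ∂_1 − rank ∂_2 = (30 − 9) − 20 = 1, and ∂_2 has invariant factor 2 > 1, so H_1 = Z ⊕ Z/2Z.
  H_2: rank ker ∂_2 − rank ∂_3 = (20 − 20) − 0 = 0, and there is no ∂_3, so H_2 = 0.

As a check, the Euler characteristic is 10 − 30 + 20 = 0, which agrees with 1 − 1 + 0 = 0.
(K is a triangulation of the Klein bottle.)

Hence the Betti numbers are b_0 = 1, b_1 = 1, b_2 = 0.

b_0 = 1, b_1 = 1, b_2 = 0.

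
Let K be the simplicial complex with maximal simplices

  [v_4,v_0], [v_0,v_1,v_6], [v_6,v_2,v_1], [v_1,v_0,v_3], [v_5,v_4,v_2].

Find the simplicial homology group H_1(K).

We work with the vertex ordering v_0 < v_1 < v_2 < v_3 < v_4 < v_5 < v_6. The simplices of K, each written with vertices in increasing order, are:

  0-simplices (7): [v_0], [v_1], [v_2], [v_3], [v_4], [v_5], [v_6]
  1-simplices (11): [v_0,v_1], [v_0,v_3], [v_0,v_4], [v_0,v_6], [v_1,v_2], [v_1,v_3], [v_1,v_6], [v_2,v_4], [v_2,v_5], [v_2,v_6], [v_4,v_5]
  2-simplices (4): [v_0,v_1,v_3], [v_0,v_1,v_6], [v_1,v_2,v_6], [v_2,v_4,v_5]

Hence C_0 ≅ Z^7, C_1 ≅ Z^11, C_2 ≅ Z^4.

Boundary ∂_1: C_1 → C_0 is given by ∂[p,q] = [q] − [p].
This gives a 7×11 integer matrix of rank 6; reducing to Smith normal form yields diagonal entries (1,1,1,1,1,1).

Boundary ∂_2: C_2 → C_1 maps a triangle to the signed sum of its edges. For instance
  ∂[v_2,v_4,v_5] = [v_4,v_5] − [v_2,v_5] + [v_2,v_4],
  ∂[v_1,v_2,v_6] = [v_2,v_6] − [v_1,v_6] + [v_1,v_2].
As a 11×4 matrix over Z this has rank 4, with invariant factors (1,1,1,1).

From H_k ≅ ker(∂_k) / im(∂_{k+1}) we obtain:

  H_1: rank ker ∂_1 − rank ∂_2 = (11 − 6) − 4 = 1, and the invariant factors of ∂_2 are all 1, so H_1 = Z.

H_1 ≅ Z.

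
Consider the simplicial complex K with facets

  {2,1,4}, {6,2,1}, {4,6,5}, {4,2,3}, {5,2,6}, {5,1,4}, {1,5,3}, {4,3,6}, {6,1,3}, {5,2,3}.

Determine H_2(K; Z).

Take the total order 1 < 2 < 3 < 4 < 5 < 6 on the vertex set. Then K (dimension 2) consists of the simplices:

  0-simplices (6): [1], [2], [3], [4], [5], [6]
  1-simplices (15): [1,2], [1,3], [1,4], [1,5], [1,6], [2,3], [2,4], [2,5], [2,6], [3,4], [3,5], [3,6], [4,5], [4,6], [5,6]
  2-simplices (10): [1,2,4], [1,2,6], [1,3,5], [1,3,6], [1,4,5], [2,3,4], [2,3,5], [2,5,6], [3,4,6], [4,5,6]

so the chain groups are C_0 ≅ Z^6, C_1 ≅ Z^15, C_2 ≅ Z^10.

∂_1: C_1 → C_0 sends each edge [p,q] (with p < q) to q − p.
The resulting 6×15 matrix has rank 5, and its Smith normal form has invariant factors (1,1,1,1,1).

∂_2: C_2 → C_1 maps a triangle to the signed sum of its edges. For instance
  ∂[1,4,5] = [4,5] − [1,5] + [1,4],
  ∂[1,2,4] = [2,4] − [1,4] + [1,2].
This gives a 15×10 integer matrix of rank 10; reducing to Smith normal form yields diagonal entries (1,1,1,1,1,1,1,1,1,2).

Reading off H_k = ker ∂_k / im ∂_{k+1}:

  H_2: rank ker ∂_2 − rank ∂_3 = (10 − 10) − 0 = 0, and there is no ∂_3, so H_2 ≅ 0.

(K is a triangulation of the real projective plane RP^2.)

H_2 ≅ 0.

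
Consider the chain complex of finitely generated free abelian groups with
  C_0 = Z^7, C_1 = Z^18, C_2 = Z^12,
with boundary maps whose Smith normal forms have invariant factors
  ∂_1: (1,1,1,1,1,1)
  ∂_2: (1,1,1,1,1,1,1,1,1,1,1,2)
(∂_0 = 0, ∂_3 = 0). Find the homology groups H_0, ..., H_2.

H_0: b_0 = 7 − 0 − 6 = 1; torsion from ∂_1 factors > 1: none. So H_0 = Z.
H_1: b_1 = 18 − 6 − 12 = 0; torsion from ∂_2 factors > 1: [2]. So H_1 = Z_2.
H_2: b_2 = 12 − 12 − 0 = 0; torsion from ∂_3 factors > 1: none. So H_2 = 0.

H_0 = Z,  H_1 = Z_2,  H_2 = 0.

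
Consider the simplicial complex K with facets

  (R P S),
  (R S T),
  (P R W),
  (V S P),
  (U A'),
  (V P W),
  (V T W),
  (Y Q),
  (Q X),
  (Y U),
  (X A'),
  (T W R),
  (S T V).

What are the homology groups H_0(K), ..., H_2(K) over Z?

H_0 ≅ Z^2,  H_1 ≅ Z,  H_2 ≅ Z.

Fix the vertex order P < Q < R < S < T < U < V < W < X < Y < A' and write every simplex with vertices in increasing order. Then dim K = 2 and the simplices of K are:

  0-simplices (11): [P], [Q], [R], [S], [T], [U], [V], [W], [X], [Y], [A']
  1-simplices (17): [P,R], [P,S], [P,V], [P,W], [Q,X], [Q,Y], [R,S], [R,T], [R,W], [S,T], [S,V], [T,V], [T,W], [U,Y], [U,A'], [V,W], [X,A']
  2-simplices (8): [P,R,S], [P,R,W], [P,S,V], [P,V,W], [R,S,T], [R,T,W], [S,T,V], [T,V,W]

Hence C_0 ≅ Z^11, C_1 ≅ Z^17, C_2 ≅ Z^8.

∂_1: C_1 → C_0 sends each edge [p,q] (with p < q) to q − p. For instance
  ∂[S,V] = [V] − [S].
The 11×17 boundary matrix has rank 9 and Smith normal form diag(1,1,1,1,1,1,1,1,1).

The boundary map ∂_2: C_2 → C_1 acts by ∂[p,q,r] = [q,r] − [p,r] + [p,q]. For instance
  ∂[P,R,S] = [R,S] − [P,S] + [P,R],
  ∂[T,V,W] = [V,W] − [T,W] + [T,V].
The resulting 17×8 matrix has rank 7, and its Smith normal form has invariant factors (1,1,1,1,1,1,1).

From H_k ≅ ker(∂_k) / im(∂_{k+1}) we obtain:

  H_0: rank C_0 − rank ∂_1 = 11 − 9 = 2, and the invariant factors of ∂_1 are all 1, so H_0 = Z^2.
  H_1: rank ker ∂_1 − rank ∂_2 = (17 − 9) − 7 = 1, and the invariant factors of ∂_2 are all 1, so H_1 = Z.
  H_2: rank ker ∂_2 − rank ∂_3 = (8 − 7) − 0 = 1, and there is no ∂_3, so H_2 = Z.

As a check, the Euler characteristic is 11 − 17 + 8 = 2, which agrees with 2 − 1 + 1 = 2.
(K is a triangulation of the disjoint union of the circle S^1 and the 2-sphere S^2.)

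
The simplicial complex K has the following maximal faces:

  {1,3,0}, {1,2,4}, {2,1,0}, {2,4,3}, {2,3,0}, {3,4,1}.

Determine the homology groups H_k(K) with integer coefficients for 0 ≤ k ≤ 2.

Take the total order 0 < 1 < 2 < 3 < 4 on the vertex set. Then K (dimension 2) consists of the simplices:

  0-simplices (5): [0], [1], [2], [3], [4]
  1-simplices (9): [0,1], [0,2], [0,3], [1,2], [1,3], [1,4], [2,3], [2,4], [3,4]
  2-simplices (6): [0,1,2], [0,1,3], [0,2,3], [1,2,4], [1,3,4], [2,3,4]

Hence C_0 ≅ Z^5, C_1 ≅ Z^9, C_2 ≅ Z^6.

The boundary map ∂_1: C_1 → C_0 maps an edge to its endpoints' difference, ∂[p,q] = q − p. For instance
  ∂[3,4] = [4] − [3].
The 5×9 boundary matrix has rank 4 and Smith normal form diag(1,1,1,1).

∂_2: C_2 → C_1 maps a triangle to the signed sum of its edges. For instance
  ∂[0,1,3] = [1,3] − [0,3] + [0,1],
  ∂[1,2,4] = [2,4] − [1,4] + [1,2].
The 9×6 boundary matrix has rank 5 and Smith normal form diag(1,1,1,1,1).

Now H_k = ker ∂_k / im ∂_{k+1}, so:

  H_0: rank C_0 − rank ∂_1 = 5 − 4 = 1, and the invariant factors of ∂_1 are all 1, so H_0 = Z.
  H_1: rank ker ∂_1 − rank ∂_2 = (9 − 4) − 5 = 0, and the invariant factors of ∂_2 are all 1, so H_1 = 0.
  H_2: rank ker ∂_2 − rank ∂_3 = (6 − 5) − 0 = 1, and there is no ∂_3, so H_2 = Z.

(K is a triangulation of the 2-sphere S^2.)

H_0 ≅ Z,  H_1 = 0,  H_2 ≅ Z.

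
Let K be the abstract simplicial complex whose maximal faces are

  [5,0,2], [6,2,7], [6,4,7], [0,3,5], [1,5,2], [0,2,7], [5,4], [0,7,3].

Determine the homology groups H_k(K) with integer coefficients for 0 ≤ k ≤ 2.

Fix the vertex order 0 < 1 < 2 < 3 < 4 < 5 < 6 < 7 and write every simplex with vertices in increasing order. Then dim K = 2 and the simplices of K are:

  0-simplices (8): [0], [1], [2], [3], [4], [5], [6], [7]
  1-simplices (15): [0,2], [0,3], [0,5], [0,7], [1,2], [1,5], [2,5], [2,6], [2,7], [3,5], [3,7], [4,5], [4,6], [4,7], [6,7]
  2-simplices (7): [0,2,5], [0,2,7], [0,3,5], [0,3,7], [1,2,5], [2,6,7], [4,6,7]

so the chain groups are C_0 ≅ Z^8, C_1 ≅ Z^15, C_2 ≅ Z^7.

Boundary ∂_1: C_1 → C_0 maps an edge to its endpoints' difference, ∂[p,q] = q − p. For instance
  ∂[0,5] = [5] − [0].
As a 8×15 matrix over Z this has rank 7, with invariant factors (1,1,1,1,1,1,1).

Boundary ∂_2: C_2 → C_1 maps a triangle to the signed sum of its edges. For instance
  ∂[0,3,5] = [3,5] − [0,5] + [0,3],
  ∂[2,6,7] = [6,7] − [2,7] + [2,6].
The resulting 15×7 matrix has rank 7, and its Smith normal form has invariant factors (1,1,1,1,1,1,1).

From H_k ≅ ker(∂_k) / im(∂_{k+1}) we obtain:

  H_0: rank C_0 − rank ∂_1 = 8 − 7 = 1, and the invariant factors of ∂_1 are all 1, so H_0 = Z.
  H_1: rank ker ∂_1 − rank ∂_2 = (15 − 7) − 7 = 1, and the invariant factors of ∂_2 are all 1, so H_1 = Z.
  H_2: rank ker ∂_2 − rank ∂_3 = (7 − 7) − 0 = 0, and there is no ∂_3, so H_2 = 0.

As a check, the Euler characteristic is 8 − 15 + 7 = 0, which agrees with 1 − 1 + 0 = 0.

H_0 ≅ Z,  H_1 ≅ Z,  H_2 = 0.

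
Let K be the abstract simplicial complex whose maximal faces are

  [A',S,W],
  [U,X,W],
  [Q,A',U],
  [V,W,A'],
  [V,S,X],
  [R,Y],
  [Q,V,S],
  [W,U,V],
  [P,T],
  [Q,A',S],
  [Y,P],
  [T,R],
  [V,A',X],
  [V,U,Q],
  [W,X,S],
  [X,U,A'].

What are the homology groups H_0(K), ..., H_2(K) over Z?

K has 11 vertices, 22 edges, 12 triangles.
rank ∂_0 = 0, rank ∂_1 = 9 ⇒ b_0 = 11 − 0 − 9 = 2; all invariant factors of ∂_1 are 1 so no torsion. So H_0 ≅ Z^2.
rank ∂_1 = 9, rank ∂_2 = 12 ⇒ b_1 = 22 − 9 − 12 = 1; ∂_2 has invariant factor(s) [2] giving torsion. So H_1 ≅ Z ⊕ Z/2Z.
rank ∂_2 = 12, rank ∂_3 = 0 ⇒ b_2 = 12 − 12 − 0 = 0. So H_2 ≅ 0.

H_0 ≅ Z^2,  H_1 ≅ Z ⊕ Z/2Z,  H_2 = 0.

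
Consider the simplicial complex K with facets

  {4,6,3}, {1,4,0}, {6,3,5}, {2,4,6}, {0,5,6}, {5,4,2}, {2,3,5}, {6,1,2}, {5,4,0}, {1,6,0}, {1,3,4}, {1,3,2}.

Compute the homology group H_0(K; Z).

K has 7 vertices, 18 edges, 12 triangles.
rank ∂_0 = 0, rank ∂_1 = 6 ⇒ b_0 = 7 − 0 − 6 = 1; all invariant factors of ∂_1 are 1 so no torsion. So H_0 ≅ Z.

H_0 ≅ Z.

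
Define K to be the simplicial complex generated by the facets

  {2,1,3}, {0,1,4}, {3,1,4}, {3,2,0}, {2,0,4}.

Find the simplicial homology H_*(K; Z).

Order the vertices as 0 < 1 < 2 < 3 < 4. Listing each simplex with vertices in this order, K has dimension 2 with simplices:

  0-simplices (5): [0], [1], [2], [3], [4]
  1-simplices (10): [0,1], [0,2], [0,3], [0,4], [1,2], [1,3], [1,4], [2,3], [2,4], [3,4]
  2-simplices (5): [0,1,4], [0,2,3], [0,2,4], [1,2,3], [1,3,4]

Hence C_0 ≅ Z^5, C_1 ≅ Z^10, C_2 ≅ Z^5.

Boundary ∂_1: C_1 → C_0 maps an edge to its endpoints' difference, ∂[p,q] = q − p.
The resulting 5×10 matrix has rank 4, and its Smith normal form has invariant factors (1,1,1,1).

∂_2: C_2 → C_1 sends each 2-simplex [p,q,r] to [q,r] − [p,r] + [p,q]. For instance
  ∂[0,2,3] = [2,3] − [0,3] + [0,2],
  ∂[1,2,3] = [2,3] − [1,3] + [1,2].
As a 10×5 matrix over Z this has rank 5, with invariant factors (1,1,1,1,1).

From H_k ≅ ker(∂_k) / im(∂_{k+1}) we obtain:

  H_0: rank C_0 − rank ∂_1 = 5 − 4 = 1, and the invariant factors of ∂_1 are all 1, so H_0 ≅ Z.
  H_1: rank ker ∂_1 − rank ∂_2 = (10 − 4) − 5 = 1, and the invariant factors of ∂_2 are all 1, so H_1 ≅ Z.
  H_2: rank ker ∂_2 − rank ∂_3 = (5 − 5) − 0 = 0, and there is no ∂_3, so H_2 ≅ 0.

(K is a triangulation of the Möbius band.)

H_0 = Z,  H_1 = Z,  H_2 = 0.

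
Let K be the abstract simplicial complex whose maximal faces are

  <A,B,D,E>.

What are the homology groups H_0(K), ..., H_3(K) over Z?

We work with the vertex ordering A < B < D < E. The simplices of K, each written with vertices in increasing order, are:

  0-simplices (4): A, B, D, E
  1-simplices (6): AB, AD, AE, BD, BE, DE
  2-simplices (4): ABD, ABE, ADE, BDE
  3-simplices (1): ABDE

giving chain groups C_0 ≅ Z^4, C_1 ≅ Z^6, C_2 ≅ Z^4, C_3 ≅ Z^1.

∂_1: C_1 → C_0 is given by ∂[p,q] = [q] − [p].
The 4×6 boundary matrix has rank 3 and Smith normal form diag(1,1,1).

∂_2: C_2 → C_1 maps a triangle to the signed sum of its edges. For instance
  ∂ADE = DE − AE + AD,
  ∂BDE = DE − BE + BD.
As a 6×4 matrix over Z this has rank 3, with invariant factors (1,1,1).

Boundary ∂_3: C_3 → C_2 sends each 3-simplex σ to the alternating sum Σ_i (−1)^i (σ with its i-th vertex removed). For instance
  ∂ABDE = BDE − ADE + ABE − ABD.
The 4×1 boundary matrix has rank 1 and Smith normal form diag(1).

Reading off H_k = ker ∂_k / im ∂_{k+1}:

  H_0: rank C_0 − rank ∂_1 = 4 − 3 = 1, and the invariant factors of ∂_1 are all 1, so H_0 ≅ Z.
  H_1: rank ker ∂_1 − rank ∂_2 = (6 − 3) − 3 = 0, and the invariant factors of ∂_2 are all 1, so H_1 ≅ 0.
  H_2: rank ker ∂_2 − rank ∂_3 = (4 − 3) − 1 = 0, and the invariant factors of ∂_3 are all 1, so H_2 ≅ 0.
  H_3: rank ker ∂_3 − rank ∂_4 = (1 − 1) − 0 = 0, and there is no ∂_4, so H_3 ≅ 0.

H_0 ≅ Z,  H_1 = 0,  H_2 = 0,  H_3 = 0.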